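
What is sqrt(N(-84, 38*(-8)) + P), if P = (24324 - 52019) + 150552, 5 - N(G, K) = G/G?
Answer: sqrt(122861) ≈ 350.52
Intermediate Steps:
N(G, K) = 4 (N(G, K) = 5 - G/G = 5 - 1*1 = 5 - 1 = 4)
P = 122857 (P = -27695 + 150552 = 122857)
sqrt(N(-84, 38*(-8)) + P) = sqrt(4 + 122857) = sqrt(122861)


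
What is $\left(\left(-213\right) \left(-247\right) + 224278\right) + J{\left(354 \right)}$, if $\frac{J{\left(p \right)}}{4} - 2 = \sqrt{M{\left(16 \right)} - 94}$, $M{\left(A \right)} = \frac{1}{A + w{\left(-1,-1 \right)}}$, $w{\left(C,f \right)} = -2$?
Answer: $276897 + \frac{2 i \sqrt{18410}}{7} \approx 2.769 \cdot 10^{5} + 38.767 i$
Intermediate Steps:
$M{\left(A \right)} = \frac{1}{-2 + A}$ ($M{\left(A \right)} = \frac{1}{A - 2} = \frac{1}{-2 + A}$)
$J{\left(p \right)} = 8 + \frac{2 i \sqrt{18410}}{7}$ ($J{\left(p \right)} = 8 + 4 \sqrt{\frac{1}{-2 + 16} - 94} = 8 + 4 \sqrt{\frac{1}{14} - 94} = 8 + 4 \sqrt{- \frac{1315}{14}} = 8 + 4 \frac{i \sqrt{18410}}{14} = 8 + \frac{2 i \sqrt{18410}}{7}$)
$\left(\left(-213\right) \left(-247\right) + 224278\right) + J{\left(354 \right)} = \left(\left(-213\right) \left(-247\right) + 224278\right) + \left(8 + \frac{2 i \sqrt{18410}}{7}\right) = \left(52611 + 224278\right) + \left(8 + \frac{2 i \sqrt{18410}}{7}\right) = 276889 + \left(8 + \frac{2 i \sqrt{18410}}{7}\right) = 276897 + \frac{2 i \sqrt{18410}}{7}$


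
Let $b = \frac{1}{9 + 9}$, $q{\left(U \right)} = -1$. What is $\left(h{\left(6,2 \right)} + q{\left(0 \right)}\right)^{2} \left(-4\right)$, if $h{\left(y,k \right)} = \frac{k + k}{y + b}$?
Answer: $- \frac{5476}{11881} \approx -0.4609$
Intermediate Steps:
$b = \frac{1}{18} \approx 0.055556$
$h{\left(y,k \right)} = \frac{2 k}{\frac{1}{18} + y}$ ($h{\left(y,k \right)} = \frac{k + k}{y + \frac{1}{18}} = \frac{2 k}{\frac{1}{18} + y}$)
$\left(h{\left(6,2 \right)} + q{\left(0 \right)}\right)^{2} \left(-4\right) = \left(36 \cdot 2 \frac{1}{1 + 18 \cdot 6} - 1\right)^{2} \left(-4\right) = \left(36 \cdot 2 \frac{1}{1 + 108} - 1\right)^{2} \left(-4\right) = \left(36 \cdot 2 \cdot \frac{1}{109} - 1\right)^{2} \left(-4\right) = \left(\frac{72}{109} - 1\right)^{2} \left(-4\right) = \left(- \frac{37}{109}\right)^{2} \left(-4\right) = \frac{1369}{11881} \left(-4\right) = - \frac{5476}{11881}$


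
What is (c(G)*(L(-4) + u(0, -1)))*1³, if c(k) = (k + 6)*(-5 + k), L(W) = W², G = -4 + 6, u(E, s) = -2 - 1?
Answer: -312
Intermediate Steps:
u(E, s) = -3
G = 2
c(k) = (-5 + k)*(6 + k) (c(k) = (6 + k)*(-5 + k) = (-5 + k)*(6 + k))
(c(G)*(L(-4) + u(0, -1)))*1³ = ((-30 + 2 + 2²)*((-4)² - 3))*1³ = ((-30 + 2 + 4)*(16 - 3))*1 = -24*13*1 = -312*1 = -312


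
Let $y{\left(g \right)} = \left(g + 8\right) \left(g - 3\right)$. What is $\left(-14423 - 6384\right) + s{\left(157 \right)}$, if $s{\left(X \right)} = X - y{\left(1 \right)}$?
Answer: $-20632$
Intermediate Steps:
$y{\left(g \right)} = \left(-3 + g\right) \left(8 + g\right)$ ($y{\left(g \right)} = \left(8 + g\right) \left(-3 + g\right) = \left(-3 + g\right) \left(8 + g\right)$)
$s{\left(X \right)} = 18 + X$ ($s{\left(X \right)} = X - \left(-24 + 1^{2} + 5 \cdot 1\right) = X - \left(-24 + 1 + 5\right) = X - -18 = X + 18 = 18 + X$)
$\left(-14423 - 6384\right) + s{\left(157 \right)} = \left(-14423 - 6384\right) + \left(18 + 157\right) = -20807 + 175 = -20632$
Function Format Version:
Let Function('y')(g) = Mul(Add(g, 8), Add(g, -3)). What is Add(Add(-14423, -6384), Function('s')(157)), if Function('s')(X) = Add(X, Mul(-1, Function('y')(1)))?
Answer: -20632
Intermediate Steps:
Function('y')(g) = Mul(Add(-3, g), Add(8, g)) (Function('y')(g) = Mul(Add(8, g), Add(-3, g)) = Mul(Add(-3, g), Add(8, g)))
Function('s')(X) = Add(18, X) (Function('s')(X) = Add(X, Mul(-1, Add(-24, Pow(1, 2), Mul(5, 1)))) = Add(X, Mul(-1, Add(-24, 1, 5))) = Add(X, Mul(-1, -18)) = Add(X, 18) = Add(18, X))
Add(Add(-14423, -6384), Function('s')(157)) = Add(Add(-14423, -6384), Add(18, 157)) = Add(-20807, 175) = -20632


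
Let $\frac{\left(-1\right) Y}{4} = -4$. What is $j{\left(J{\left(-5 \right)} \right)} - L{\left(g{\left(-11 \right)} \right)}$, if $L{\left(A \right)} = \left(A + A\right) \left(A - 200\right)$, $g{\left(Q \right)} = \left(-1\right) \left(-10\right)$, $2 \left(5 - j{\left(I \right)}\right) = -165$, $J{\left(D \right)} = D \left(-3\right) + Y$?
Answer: $\frac{7775}{2} \approx 3887.5$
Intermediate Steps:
$Y = 16$ ($Y = \left(-4\right) \left(-4\right) = 16$)
$J{\left(D \right)} = 16 - 3 D$ ($J{\left(D \right)} = D \left(-3\right) + 16 = - 3 D + 16 = 16 - 3 D$)
$j{\left(I \right)} = \frac{175}{2}$ ($j{\left(I \right)} = 5 - - \frac{165}{2} = 5 + \frac{165}{2} = \frac{175}{2}$)
$g{\left(Q \right)} = 10$
$L{\left(A \right)} = 2 A \left(-200 + A\right)$
$j{\left(J{\left(-5 \right)} \right)} - L{\left(g{\left(-11 \right)} \right)} = \frac{175}{2} - 2 \cdot 10 \left(-200 + 10\right) = \frac{175}{2} - 2 \cdot 10 \left(-190\right) = \frac{175}{2} - -3800 = \frac{175}{2} + 3800 = \frac{7775}{2}$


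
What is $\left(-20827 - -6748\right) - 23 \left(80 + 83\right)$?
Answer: $-17828$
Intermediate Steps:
$\left(-20827 - -6748\right) - 23 \left(80 + 83\right) = \left(-20827 + 6748\right) - 23 \cdot 163 = -14079 - 3749 = -17828$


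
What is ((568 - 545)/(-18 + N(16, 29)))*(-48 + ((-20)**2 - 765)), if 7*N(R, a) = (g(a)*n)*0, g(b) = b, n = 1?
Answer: 9499/18 ≈ 527.72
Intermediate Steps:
N(R, a) = 0 (N(R, a) = ((a*1)*0)/7 = (a*0)/7 = (1/7)*0 = 0)
((568 - 545)/(-18 + N(16, 29)))*(-48 + ((-20)**2 - 765)) = ((568 - 545)/(-18 + 0))*(-48 + ((-20)**2 - 765)) = (23/(-18))*(-48 + (400 - 765)) = (23*(-1/18))*(-48 - 365) = -23/18*(-413) = 9499/18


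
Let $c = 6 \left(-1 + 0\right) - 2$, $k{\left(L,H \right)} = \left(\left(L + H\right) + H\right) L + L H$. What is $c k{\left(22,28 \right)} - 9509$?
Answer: $-28165$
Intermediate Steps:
$k{\left(L,H \right)} = H L + L \left(L + 2 H\right)$ ($k{\left(L,H \right)} = \left(\left(H + L\right) + H\right) L + H L = \left(L + 2 H\right) L + H L = L \left(L + 2 H\right) + H L = H L + L \left(L + 2 H\right)$)
$c = -8$ ($c = 6 \left(-1\right) - 2 = -6 - 2 = -8$)
$c k{\left(22,28 \right)} - 9509 = - 8 \cdot 22 \left(22 + 3 \cdot 28\right) - 9509 = - 8 \cdot 22 \left(22 + 84\right) - 9509 = - 8 \cdot 22 \cdot 106 - 9509 = \left(-8\right) 2332 - 9509 = -18656 - 9509 = -28165$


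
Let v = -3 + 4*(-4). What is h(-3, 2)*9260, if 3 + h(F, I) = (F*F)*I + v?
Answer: -37040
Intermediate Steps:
v = -19 (v = -3 - 16 = -19)
h(F, I) = -22 + I*F**2 (h(F, I) = -3 + ((F*F)*I - 19) = -3 + (F**2*I - 19) = -3 + (I*F**2 - 19) = -3 + (-19 + I*F**2) = -22 + I*F**2)
h(-3, 2)*9260 = (-22 + 2*(-3)**2)*9260 = (-22 + 2*9)*9260 = (-22 + 18)*9260 = -4*9260 = -37040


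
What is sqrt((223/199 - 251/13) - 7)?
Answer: I*sqrt(168566333)/2587 ≈ 5.0187*I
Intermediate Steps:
sqrt((223/199 - 251/13) - 7) = sqrt(-47050/2587 - 7) = sqrt(-65159/2587) = I*sqrt(168566333)/2587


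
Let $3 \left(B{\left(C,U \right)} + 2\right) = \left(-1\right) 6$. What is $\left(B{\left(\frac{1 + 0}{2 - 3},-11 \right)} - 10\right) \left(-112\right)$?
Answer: $1568$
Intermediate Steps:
$B{\left(C,U \right)} = -4$ ($B{\left(C,U \right)} = -2 + \frac{\left(-1\right) 6}{3} = -2 + \frac{1}{3} \left(-6\right) = -2 - 2 = -4$)
$\left(B{\left(\frac{1 + 0}{2 - 3},-11 \right)} - 10\right) \left(-112\right) = \left(-4 - 10\right) \left(-112\right) = \left(-14\right) \left(-112\right) = 1568$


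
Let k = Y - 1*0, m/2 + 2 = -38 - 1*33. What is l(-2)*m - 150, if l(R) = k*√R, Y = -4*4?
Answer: -150 + 2336*I*√2 ≈ -150.0 + 3303.6*I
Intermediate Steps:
m = -146 (m = -4 + 2*(-38 - 1*33) = -4 + 2*(-38 - 33) = -4 + 2*(-71) = -4 - 142 = -146)
Y = -16
k = -16 (k = -16 - 1*0 = -16 + 0 = -16)
l(R) = -16*√R
l(-2)*m - 150 = -16*I*√2*(-146) - 150 = 2336*I*√2 - 150 = -150 + 2336*I*√2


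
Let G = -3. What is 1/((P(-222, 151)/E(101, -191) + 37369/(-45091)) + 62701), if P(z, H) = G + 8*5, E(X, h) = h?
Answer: 8612381/539996095235 ≈ 1.5949e-5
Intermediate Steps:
P(z, H) = 37 (P(z, H) = -3 + 8*5 = -3 + 40 = 37)
1/((P(-222, 151)/E(101, -191) + 37369/(-45091)) + 62701) = 1/((37/(-191) + 37369/(-45091)) + 62701) = 1/((37*(-1/191) + 37369*(-1/45091)) + 62701) = 1/((-37/191 - 37369/45091) + 62701) = 1/(-8805846/8612381 + 62701) = 1/(539996095235/8612381) = 8612381/539996095235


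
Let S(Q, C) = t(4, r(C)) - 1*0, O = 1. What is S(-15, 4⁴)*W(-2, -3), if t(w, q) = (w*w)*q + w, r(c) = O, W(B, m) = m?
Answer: -60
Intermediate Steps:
r(c) = 1
t(w, q) = w + q*w² (t(w, q) = w²*q + w = q*w² + w = w + q*w²)
S(Q, C) = 20 (S(Q, C) = 4*(1 + 1*4) - 1*0 = 4*(1 + 4) + 0 = 4*5 + 0 = 20 + 0 = 20)
S(-15, 4⁴)*W(-2, -3) = 20*(-3) = -60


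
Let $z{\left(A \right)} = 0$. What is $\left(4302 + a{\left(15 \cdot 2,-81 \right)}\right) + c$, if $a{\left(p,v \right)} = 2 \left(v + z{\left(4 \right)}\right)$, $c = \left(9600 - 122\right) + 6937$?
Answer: $20555$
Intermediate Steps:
$c = 16415$ ($c = 9478 + 6937 = 16415$)
$a{\left(p,v \right)} = 2 v$ ($a{\left(p,v \right)} = 2 \left(v + 0\right) = 2 v$)
$\left(4302 + a{\left(15 \cdot 2,-81 \right)}\right) + c = \left(4302 + 2 \left(-81\right)\right) + 16415 = \left(4302 - 162\right) + 16415 = 4140 + 16415 = 20555$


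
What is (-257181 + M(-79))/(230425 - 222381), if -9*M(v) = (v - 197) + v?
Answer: -1157137/36198 ≈ -31.967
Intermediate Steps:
M(v) = 197/9 - 2*v/9 (M(v) = -((v - 197) + v)/9 = -((-197 + v) + v)/9 = -(-197 + 2*v)/9 = 197/9 - 2*v/9)
(-257181 + M(-79))/(230425 - 222381) = (-257181 + (197/9 - 2/9*(-79)))/(230425 - 222381) = (-257181 + (197/9 + 158/9))/8044 = (-257181 + 355/9)*(1/8044) = -2314274/9*1/8044 = -1157137/36198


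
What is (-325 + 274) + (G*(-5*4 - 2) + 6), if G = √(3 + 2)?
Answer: -45 - 22*√5 ≈ -94.193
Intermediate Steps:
G = √5 ≈ 2.2361
(-325 + 274) + (G*(-5*4 - 2) + 6) = (-325 + 274) + (√5*(-5*4 - 2) + 6) = -51 + (√5*(-20 - 2) + 6) = -51 + (√5*(-22) + 6) = -51 + (-22*√5 + 6) = -51 + (6 - 22*√5) = -45 - 22*√5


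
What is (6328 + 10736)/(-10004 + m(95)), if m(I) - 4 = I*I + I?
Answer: -2133/110 ≈ -19.391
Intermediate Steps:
m(I) = 4 + I + I² (m(I) = 4 + (I*I + I) = 4 + (I² + I) = 4 + (I + I²) = 4 + I + I²)
(6328 + 10736)/(-10004 + m(95)) = (6328 + 10736)/(-10004 + (4 + 95 + 95²)) = 17064/(-10004 + (4 + 95 + 9025)) = 17064/(-10004 + 9124) = 17064/(-880) = 17064*(-1/880) = -2133/110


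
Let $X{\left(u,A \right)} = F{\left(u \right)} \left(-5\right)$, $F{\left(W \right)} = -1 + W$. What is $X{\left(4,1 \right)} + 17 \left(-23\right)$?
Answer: $-406$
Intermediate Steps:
$X{\left(u,A \right)} = 5 - 5 u$ ($X{\left(u,A \right)} = \left(-1 + u\right) \left(-5\right) = 5 - 5 u$)
$X{\left(4,1 \right)} + 17 \left(-23\right) = \left(5 - 20\right) + 17 \left(-23\right) = \left(5 - 20\right) - 391 = -15 - 391 = -406$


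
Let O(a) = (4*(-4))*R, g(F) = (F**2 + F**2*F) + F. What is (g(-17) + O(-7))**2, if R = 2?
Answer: 21836929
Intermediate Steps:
g(F) = F + F**2 + F**3 (g(F) = (F**2 + F**3) + F = F + F**2 + F**3)
O(a) = -32 (O(a) = (4*(-4))*2 = -16*2 = -32)
(g(-17) + O(-7))**2 = (-17*(1 - 17 + (-17)**2) - 32)**2 = (-17*(1 - 17 + 289) - 32)**2 = (-17*273 - 32)**2 = (-4641 - 32)**2 = (-4673)**2 = 21836929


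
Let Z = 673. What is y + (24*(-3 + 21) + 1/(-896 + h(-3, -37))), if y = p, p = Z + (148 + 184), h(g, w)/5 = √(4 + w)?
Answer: 1154831221/803641 - 5*I*√33/803641 ≈ 1437.0 - 3.5741e-5*I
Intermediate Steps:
h(g, w) = 5*√(4 + w)
p = 1005 (p = 673 + (148 + 184) = 673 + 332 = 1005)
y = 1005
y + (24*(-3 + 21) + 1/(-896 + h(-3, -37))) = 1005 + (24*(-3 + 21) + 1/(-896 + 5*√(4 - 37))) = 1005 + (24*18 + 1/(-896 + 5*√(-33))) = 1005 + (432 + 1/(-896 + 5*(I*√33))) = 1005 + (432 + 1/(-896 + 5*I*√33)) = 1437 + 1/(-896 + 5*I*√33)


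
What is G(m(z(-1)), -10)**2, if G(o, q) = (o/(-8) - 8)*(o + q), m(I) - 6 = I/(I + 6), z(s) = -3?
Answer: 119025/64 ≈ 1859.8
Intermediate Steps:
m(I) = 6 + I/(6 + I) (m(I) = 6 + I/(I + 6) = 6 + I/(6 + I))
G(o, q) = (-8 - o/8)*(o + q) (G(o, q) = (o*(-1/8) - 8)*(o + q) = (-o/8 - 8)*(o + q) = (-8 - o/8)*(o + q))
G(m(z(-1)), -10)**2 = (-8*(36 + 7*(-3))/(6 - 3) - 8*(-10) - (36 + 7*(-3))**2/(6 - 3)**2/8 - 1/8*(36 + 7*(-3))/(6 - 3)*(-10))**2 = (-8*(36 - 21)/3 + 80 - (36 - 21)**2/9/8 - 1/8*(36 - 21)/3*(-10))**2 = (-8*15/3 + 80 - ((1/3)*15)**2/8 - 1/8*(1/3)*15*(-10))**2 = (-8*5 + 80 - 1/8*5**2 - 1/8*5*(-10))**2 = (-40 + 80 - 1/8*25 + 25/4)**2 = (-40 + 80 - 25/8 + 25/4)**2 = (345/8)**2 = 119025/64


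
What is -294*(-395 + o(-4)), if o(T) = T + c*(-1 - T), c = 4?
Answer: 113778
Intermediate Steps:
o(T) = -4 - 3*T (o(T) = T + 4*(-1 - T) = T + (-4 - 4*T) = -4 - 3*T)
-294*(-395 + o(-4)) = -294*(-395 + (-4 - 3*(-4))) = -294*(-395 + (-4 + 12)) = -294*(-395 + 8) = -294*(-387) = 113778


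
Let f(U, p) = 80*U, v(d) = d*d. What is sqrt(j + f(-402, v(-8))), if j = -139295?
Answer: I*sqrt(171455) ≈ 414.07*I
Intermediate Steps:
v(d) = d**2
sqrt(j + f(-402, v(-8))) = sqrt(-139295 + 80*(-402)) = sqrt(-139295 - 32160) = sqrt(-171455) = I*sqrt(171455)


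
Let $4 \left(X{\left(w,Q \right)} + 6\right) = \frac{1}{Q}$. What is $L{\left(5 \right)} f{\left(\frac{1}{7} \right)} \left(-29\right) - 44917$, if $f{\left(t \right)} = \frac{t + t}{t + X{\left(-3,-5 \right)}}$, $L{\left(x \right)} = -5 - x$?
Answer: $- \frac{37157959}{827} \approx -44931.0$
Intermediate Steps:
$X{\left(w,Q \right)} = -6 + \frac{1}{4 Q}$
$f{\left(t \right)} = \frac{2 t}{- \frac{121}{20} + t}$ ($f{\left(t \right)} = \frac{t + t}{t - \left(6 - \frac{1}{4 \left(-5\right)}\right)} = \frac{2 t}{t + \left(-6 + \frac{1}{4} \left(- \frac{1}{5}\right)\right)} = \frac{2 t}{t - \frac{121}{20}} = \frac{2 t}{- \frac{121}{20} + t}$)
$L{\left(5 \right)} f{\left(\frac{1}{7} \right)} \left(-29\right) - 44917 = \left(-5 - 5\right) \frac{40}{7 \left(-121 + \frac{20}{7}\right)} \left(-29\right) - 44917 = \left(-5 - 5\right) 40 \cdot \frac{1}{7} \frac{1}{-121 + 20 \cdot \frac{1}{7}} \left(-29\right) - 44917 = - 10 \cdot 40 \cdot \frac{1}{7} \frac{1}{-121 + \frac{20}{7}} \left(-29\right) - 44917 = - 10 \cdot 40 \cdot \frac{1}{7} \frac{1}{- \frac{827}{7}} \left(-29\right) - 44917 = - 10 \cdot 40 \cdot \frac{1}{7} \left(- \frac{7}{827}\right) \left(-29\right) - 44917 = \left(-10\right) \left(- \frac{40}{827}\right) \left(-29\right) - 44917 = \frac{400}{827} \left(-29\right) - 44917 = - \frac{11600}{827} - 44917 = - \frac{37157959}{827}$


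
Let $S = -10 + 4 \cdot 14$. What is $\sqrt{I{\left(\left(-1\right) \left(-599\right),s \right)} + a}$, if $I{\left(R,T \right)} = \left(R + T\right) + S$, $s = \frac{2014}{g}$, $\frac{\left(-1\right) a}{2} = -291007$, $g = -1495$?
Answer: $\frac{\sqrt{1302254420545}}{1495} \approx 763.32$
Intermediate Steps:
$a = 582014$ ($a = \left(-2\right) \left(-291007\right) = 582014$)
$S = 46$ ($S = -10 + 56 = 46$)
$s = - \frac{2014}{1495}$ ($s = \frac{2014}{-1495} = 2014 \left(- \frac{1}{1495}\right) = - \frac{2014}{1495} \approx -1.3472$)
$I{\left(R,T \right)} = 46 + R + T$ ($I{\left(R,T \right)} = \left(R + T\right) + 46 = 46 + R + T$)
$\sqrt{I{\left(\left(-1\right) \left(-599\right),s \right)} + a} = \sqrt{\left(46 - -599 - \frac{2014}{1495}\right) + 582014} = \sqrt{\left(46 + 599 - \frac{2014}{1495}\right) + 582014} = \sqrt{\frac{962261}{1495} + 582014} = \sqrt{\frac{871073191}{1495}} = \frac{\sqrt{1302254420545}}{1495}$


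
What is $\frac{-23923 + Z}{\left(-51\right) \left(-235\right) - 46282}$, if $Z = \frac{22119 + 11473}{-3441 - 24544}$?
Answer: $\frac{669518747}{959801545} \approx 0.69756$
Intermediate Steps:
$Z = - \frac{33592}{27985}$ ($Z = \frac{33592}{-27985} = 33592 \left(- \frac{1}{27985}\right) = - \frac{33592}{27985} \approx -1.2004$)
$\frac{-23923 + Z}{\left(-51\right) \left(-235\right) - 46282} = \frac{-23923 - \frac{33592}{27985}}{\left(-51\right) \left(-235\right) - 46282} = - \frac{669518747}{27985 \left(11985 - 46282\right)} = - \frac{669518747}{27985 \left(-34297\right)} = \left(- \frac{669518747}{27985}\right) \left(- \frac{1}{34297}\right) = \frac{669518747}{959801545}$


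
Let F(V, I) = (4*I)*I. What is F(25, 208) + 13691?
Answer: 186747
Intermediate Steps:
F(V, I) = 4*I²
F(25, 208) + 13691 = 4*208² + 13691 = 4*43264 + 13691 = 173056 + 13691 = 186747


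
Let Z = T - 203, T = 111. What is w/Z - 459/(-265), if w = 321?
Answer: -42837/24380 ≈ -1.7571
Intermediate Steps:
Z = -92 (Z = 111 - 203 = -92)
w/Z - 459/(-265) = 321/(-92) - 459/(-265) = 321*(-1/92) - 459*(-1/265) = -321/92 + 459/265 = -42837/24380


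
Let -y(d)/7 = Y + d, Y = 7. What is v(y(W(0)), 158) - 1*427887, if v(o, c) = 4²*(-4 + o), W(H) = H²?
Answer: -428735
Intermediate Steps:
y(d) = -49 - 7*d (y(d) = -7*(7 + d) = -49 - 7*d)
v(o, c) = -64 + 16*o (v(o, c) = 16*(-4 + o) = -64 + 16*o)
v(y(W(0)), 158) - 1*427887 = (-64 + 16*(-49 - 7*0²)) - 1*427887 = (-64 + 16*(-49 - 7*0)) - 427887 = (-64 + 16*(-49 + 0)) - 427887 = (-64 + 16*(-49)) - 427887 = (-64 - 784) - 427887 = -848 - 427887 = -428735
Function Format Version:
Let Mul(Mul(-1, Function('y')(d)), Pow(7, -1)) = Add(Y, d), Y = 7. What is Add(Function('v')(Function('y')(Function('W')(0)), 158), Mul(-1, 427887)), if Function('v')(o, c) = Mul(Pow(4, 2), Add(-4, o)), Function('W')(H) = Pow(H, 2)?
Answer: -428735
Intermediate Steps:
Function('y')(d) = Add(-49, Mul(-7, d)) (Function('y')(d) = Mul(-7, Add(7, d)) = Add(-49, Mul(-7, d)))
Function('v')(o, c) = Add(-64, Mul(16, o)) (Function('v')(o, c) = Mul(16, Add(-4, o)) = Add(-64, Mul(16, o)))
Add(Function('v')(Function('y')(Function('W')(0)), 158), Mul(-1, 427887)) = Add(Add(-64, Mul(16, Add(-49, Mul(-7, Pow(0, 2))))), Mul(-1, 427887)) = Add(Add(-64, Mul(16, Add(-49, Mul(-7, 0)))), -427887) = Add(Add(-64, Mul(16, Add(-49, 0))), -427887) = Add(Add(-64, Mul(16, -49)), -427887) = Add(Add(-64, -784), -427887) = Add(-848, -427887) = -428735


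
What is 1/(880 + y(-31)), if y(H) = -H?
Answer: 1/911 ≈ 0.0010977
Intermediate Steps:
1/(880 + y(-31)) = 1/(880 - 1*(-31)) = 1/(880 + 31) = 1/911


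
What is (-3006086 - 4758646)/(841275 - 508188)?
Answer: -2588244/111029 ≈ -23.311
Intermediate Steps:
(-3006086 - 4758646)/(841275 - 508188) = -7764732/333087 = -7764732*1/333087 = -2588244/111029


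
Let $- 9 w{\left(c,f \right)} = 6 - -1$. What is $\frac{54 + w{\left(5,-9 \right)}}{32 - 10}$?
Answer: $\frac{479}{198} \approx 2.4192$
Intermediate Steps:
$w{\left(c,f \right)} = - \frac{7}{9}$ ($w{\left(c,f \right)} = - \frac{6 - -1}{9} = - \frac{6 + 1}{9} = \left(- \frac{1}{9}\right) 7 = - \frac{7}{9}$)
$\frac{54 + w{\left(5,-9 \right)}}{32 - 10} = \frac{54 - \frac{7}{9}}{32 - 10} = \frac{1}{22} \cdot \frac{479}{9} = \frac{479}{198}$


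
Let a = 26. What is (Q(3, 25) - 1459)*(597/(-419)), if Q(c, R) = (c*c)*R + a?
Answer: 721176/419 ≈ 1721.2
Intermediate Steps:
Q(c, R) = 26 + R*c² (Q(c, R) = (c*c)*R + 26 = c²*R + 26 = R*c² + 26 = 26 + R*c²)
(Q(3, 25) - 1459)*(597/(-419)) = ((26 + 25*3²) - 1459)*(597/(-419)) = ((26 + 25*9) - 1459)*(597*(-1/419)) = ((26 + 225) - 1459)*(-597/419) = (251 - 1459)*(-597/419) = -1208*(-597/419) = 721176/419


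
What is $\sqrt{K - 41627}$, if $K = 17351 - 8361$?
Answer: $i \sqrt{32637} \approx 180.66 i$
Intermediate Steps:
$K = 8990$
$\sqrt{K - 41627} = \sqrt{8990 - 41627} = \sqrt{-32637} = i \sqrt{32637}$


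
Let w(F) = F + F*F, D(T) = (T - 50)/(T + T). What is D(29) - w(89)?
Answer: -464601/58 ≈ -8010.4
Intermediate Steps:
D(T) = (-50 + T)/(2*T) (D(T) = (-50 + T)/((2*T)) = (-50 + T)*(1/(2*T)) = (-50 + T)/(2*T))
w(F) = F + F²
D(29) - w(89) = (½)*(-50 + 29)/29 - 89*(1 + 89) = (½)*(1/29)*(-21) - 89*90 = -21/58 - 1*8010 = -21/58 - 8010 = -464601/58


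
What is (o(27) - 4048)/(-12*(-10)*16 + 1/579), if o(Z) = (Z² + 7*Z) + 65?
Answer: -1774635/1111681 ≈ -1.5964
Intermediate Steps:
o(Z) = 65 + Z² + 7*Z
(o(27) - 4048)/(-12*(-10)*16 + 1/579) = ((65 + 27² + 7*27) - 4048)/(-12*(-10)*16 + 1/579) = ((65 + 729 + 189) - 4048)/(120*16 + 1/579) = (983 - 4048)/(1920 + 1/579) = -3065/1111681/579 = -3065*579/1111681 = -1774635/1111681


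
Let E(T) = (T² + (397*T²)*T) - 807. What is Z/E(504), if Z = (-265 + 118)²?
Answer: 7203/16941935539 ≈ 4.2516e-7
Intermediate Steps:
Z = 21609 (Z = (-147)² = 21609)
E(T) = -807 + T² + 397*T³ (E(T) = (T² + 397*T³) - 807 = -807 + T² + 397*T³)
Z/E(504) = 21609/(-807 + 504² + 397*504³) = 21609/(-807 + 254016 + 397*128024064) = 21609/(-807 + 254016 + 50825553408) = 21609/50825806617 = 21609*(1/50825806617) = 7203/16941935539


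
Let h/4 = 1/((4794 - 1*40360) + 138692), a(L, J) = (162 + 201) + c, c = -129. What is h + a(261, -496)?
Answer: 12065744/51563 ≈ 234.00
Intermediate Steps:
a(L, J) = 234 (a(L, J) = (162 + 201) - 129 = 363 - 129 = 234)
h = 2/51563 (h = 4/((4794 - 1*40360) + 138692) = 4/((4794 - 40360) + 138692) = 4/(-35566 + 138692) = 4/103126 = 4*(1/103126) = 2/51563 ≈ 3.8787e-5)
h + a(261, -496) = 2/51563 + 234 = 12065744/51563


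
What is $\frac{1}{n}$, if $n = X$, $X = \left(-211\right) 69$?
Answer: $- \frac{1}{14559} \approx -6.8686 \cdot 10^{-5}$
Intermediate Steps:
$X = -14559$
$n = -14559$
$\frac{1}{n} = \frac{1}{-14559} = - \frac{1}{14559}$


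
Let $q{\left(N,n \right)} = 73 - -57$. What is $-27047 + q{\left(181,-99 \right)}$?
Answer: $-26917$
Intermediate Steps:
$q{\left(N,n \right)} = 130$ ($q{\left(N,n \right)} = 73 + 57 = 130$)
$-27047 + q{\left(181,-99 \right)} = -27047 + 130 = -26917$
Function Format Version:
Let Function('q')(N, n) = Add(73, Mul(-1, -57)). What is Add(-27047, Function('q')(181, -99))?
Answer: -26917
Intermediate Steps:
Function('q')(N, n) = 130 (Function('q')(N, n) = Add(73, 57) = 130)
Add(-27047, Function('q')(181, -99)) = Add(-27047, 130) = -26917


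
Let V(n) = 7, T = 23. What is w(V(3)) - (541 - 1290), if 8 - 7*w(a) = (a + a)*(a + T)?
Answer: 4831/7 ≈ 690.14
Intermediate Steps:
w(a) = 8/7 - 2*a*(23 + a)/7 (w(a) = 8/7 - (a + a)*(a + 23)/7 = 8/7 - 2*a*(23 + a)/7)
w(V(3)) - (541 - 1290) = (8/7 - 46/7*7 - 2/7*7**2) - (541 - 1290) = (8/7 - 46 - 2/7*49) - 1*(-749) = (8/7 - 46 - 14) + 749 = -412/7 + 749 = 4831/7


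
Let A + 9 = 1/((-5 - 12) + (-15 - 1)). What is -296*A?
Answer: 88208/33 ≈ 2673.0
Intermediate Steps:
A = -298/33 (A = -9 + 1/((-5 - 12) + (-15 - 1)) = -9 + 1/(-17 - 16) = -9 + 1/(-33) = -9 - 1/33 = -298/33 ≈ -9.0303)
-296*A = -296*(-298/33) = 88208/33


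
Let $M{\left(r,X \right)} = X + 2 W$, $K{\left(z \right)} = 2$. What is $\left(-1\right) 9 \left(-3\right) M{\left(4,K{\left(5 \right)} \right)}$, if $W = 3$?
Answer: $216$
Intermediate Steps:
$M{\left(r,X \right)} = 6 + X$ ($M{\left(r,X \right)} = X + 2 \cdot 3 = X + 6 = 6 + X$)
$\left(-1\right) 9 \left(-3\right) M{\left(4,K{\left(5 \right)} \right)} = \left(-1\right) 9 \left(-3\right) \left(6 + 2\right) = \left(-9\right) \left(-3\right) 8 = 27 \cdot 8 = 216$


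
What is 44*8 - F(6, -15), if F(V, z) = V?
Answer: 346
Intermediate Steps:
44*8 - F(6, -15) = 44*8 - 1*6 = 352 - 6 = 346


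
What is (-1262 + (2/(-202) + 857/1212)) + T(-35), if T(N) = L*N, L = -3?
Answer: -1401439/1212 ≈ -1156.3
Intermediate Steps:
T(N) = -3*N
(-1262 + (2/(-202) + 857/1212)) + T(-35) = (-1262 + (2/(-202) + 857/1212)) - 3*(-35) = (-1262 + (2*(-1/202) + 857*(1/1212))) + 105 = (-1262 + (-1/101 + 857/1212)) + 105 = (-1262 + 845/1212) + 105 = -1528699/1212 + 105 = -1401439/1212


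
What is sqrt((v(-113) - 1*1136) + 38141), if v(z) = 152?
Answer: sqrt(37157) ≈ 192.76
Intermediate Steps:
sqrt((v(-113) - 1*1136) + 38141) = sqrt((152 - 1*1136) + 38141) = sqrt((152 - 1136) + 38141) = sqrt(-984 + 38141) = sqrt(37157)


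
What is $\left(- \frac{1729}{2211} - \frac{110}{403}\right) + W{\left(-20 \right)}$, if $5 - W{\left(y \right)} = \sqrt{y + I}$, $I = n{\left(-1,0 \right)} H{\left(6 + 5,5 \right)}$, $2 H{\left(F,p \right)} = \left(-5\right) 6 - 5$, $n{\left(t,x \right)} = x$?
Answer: $\frac{3515168}{891033} - 2 i \sqrt{5} \approx 3.945 - 4.4721 i$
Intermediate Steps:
$H{\left(F,p \right)} = - \frac{35}{2}$ ($H{\left(F,p \right)} = \frac{\left(-5\right) 6 - 5}{2} = \frac{-30 - 5}{2} = \frac{1}{2} \left(-35\right) = - \frac{35}{2}$)
$I = 0$ ($I = 0 \left(- \frac{35}{2}\right) = 0$)
$W{\left(y \right)} = 5 - \sqrt{y}$ ($W{\left(y \right)} = 5 - \sqrt{y + 0} = 5 - \sqrt{y}$)
$\left(- \frac{1729}{2211} - \frac{110}{403}\right) + W{\left(-20 \right)} = \left(- \frac{1729}{2211} - \frac{110}{403}\right) + \left(5 - \sqrt{-20}\right) = \left(\left(-1729\right) \frac{1}{2211} - \frac{110}{403}\right) + \left(5 - 2 i \sqrt{5}\right) = \left(- \frac{1729}{2211} - \frac{110}{403}\right) + \left(5 - 2 i \sqrt{5}\right) = - \frac{939997}{891033} + \left(5 - 2 i \sqrt{5}\right) = \frac{3515168}{891033} - 2 i \sqrt{5}$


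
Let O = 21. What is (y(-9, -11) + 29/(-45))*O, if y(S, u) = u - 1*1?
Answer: -3983/15 ≈ -265.53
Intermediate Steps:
y(S, u) = -1 + u (y(S, u) = u - 1 = -1 + u)
(y(-9, -11) + 29/(-45))*O = ((-1 - 11) + 29/(-45))*21 = (-12 + 29*(-1/45))*21 = (-12 - 29/45)*21 = -569/45*21 = -3983/15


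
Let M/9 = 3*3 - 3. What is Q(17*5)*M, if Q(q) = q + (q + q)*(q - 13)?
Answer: 665550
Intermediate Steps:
Q(q) = q + 2*q*(-13 + q) (Q(q) = q + (2*q)*(-13 + q) = q + 2*q*(-13 + q))
M = 54 (M = 9*(3*3 - 3) = 9*(9 - 3) = 9*6 = 54)
Q(17*5)*M = ((17*5)*(-25 + 2*(17*5)))*54 = (85*(-25 + 2*85))*54 = (85*(-25 + 170))*54 = (85*145)*54 = 12325*54 = 665550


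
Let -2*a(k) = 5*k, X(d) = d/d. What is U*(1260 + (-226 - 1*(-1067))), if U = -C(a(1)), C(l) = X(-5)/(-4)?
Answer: 2101/4 ≈ 525.25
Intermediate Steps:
X(d) = 1
a(k) = -5*k/2
C(l) = -1/4 (C(l) = 1/(-4) = 1*(-1/4) = -1/4)
U = 1/4 (U = -1*(-1/4) = 1/4 ≈ 0.25000)
U*(1260 + (-226 - 1*(-1067))) = (1260 + (-226 - 1*(-1067)))/4 = (1260 + (-226 + 1067))/4 = (1260 + 841)/4 = (1/4)*2101 = 2101/4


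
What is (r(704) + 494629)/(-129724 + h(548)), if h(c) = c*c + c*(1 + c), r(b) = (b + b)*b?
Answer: 38099/12088 ≈ 3.1518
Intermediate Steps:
r(b) = 2*b² (r(b) = (2*b)*b = 2*b²)
h(c) = c² + c*(1 + c)
(r(704) + 494629)/(-129724 + h(548)) = (2*704² + 494629)/(-129724 + 548*(1 + 2*548)) = (2*495616 + 494629)/(-129724 + 548*(1 + 1096)) = (991232 + 494629)/(-129724 + 548*1097) = 1485861/(-129724 + 601156) = 1485861/471432 = 1485861*(1/471432) = 38099/12088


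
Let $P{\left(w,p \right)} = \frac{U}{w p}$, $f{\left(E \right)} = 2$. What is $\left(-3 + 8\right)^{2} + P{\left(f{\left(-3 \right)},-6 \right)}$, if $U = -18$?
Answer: $\frac{53}{2} \approx 26.5$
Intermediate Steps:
$P{\left(w,p \right)} = - \frac{18}{p w}$ ($P{\left(w,p \right)} = - \frac{18}{w p} = - \frac{18}{p w}$)
$\left(-3 + 8\right)^{2} + P{\left(f{\left(-3 \right)},-6 \right)} = \left(-3 + 8\right)^{2} - \frac{18}{\left(-6\right) 2} = 5^{2} - \left(-3\right) \frac{1}{2} = 25 + \frac{3}{2} = \frac{53}{2}$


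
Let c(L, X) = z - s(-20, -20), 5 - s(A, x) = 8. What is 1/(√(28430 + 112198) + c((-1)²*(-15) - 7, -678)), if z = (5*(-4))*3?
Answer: 19/45793 + 2*√35157/137379 ≈ 0.0031446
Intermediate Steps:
s(A, x) = -3 (s(A, x) = 5 - 1*8 = 5 - 8 = -3)
z = -60 (z = -20*3 = -60)
c(L, X) = -57 (c(L, X) = -60 - 1*(-3) = -60 + 3 = -57)
1/(√(28430 + 112198) + c((-1)²*(-15) - 7, -678)) = 1/(√(28430 + 112198) - 57) = 1/(√140628 - 57) = 1/(2*√35157 - 57) = 1/(-57 + 2*√35157)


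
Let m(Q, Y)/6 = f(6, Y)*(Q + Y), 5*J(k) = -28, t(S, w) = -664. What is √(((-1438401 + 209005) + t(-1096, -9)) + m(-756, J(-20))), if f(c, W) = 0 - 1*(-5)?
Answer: 18*I*√3867 ≈ 1119.3*I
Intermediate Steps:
f(c, W) = 5 (f(c, W) = 0 + 5 = 5)
J(k) = -28/5 (J(k) = (⅕)*(-28) = -28/5)
m(Q, Y) = 30*Q + 30*Y (m(Q, Y) = 6*(5*(Q + Y)) = 6*(5*Q + 5*Y) = 30*Q + 30*Y)
√(((-1438401 + 209005) + t(-1096, -9)) + m(-756, J(-20))) = √(((-1438401 + 209005) - 664) + (30*(-756) + 30*(-28/5))) = √((-1229396 - 664) + (-22680 - 168)) = √(-1230060 - 22848) = √(-1252908) = 18*I*√3867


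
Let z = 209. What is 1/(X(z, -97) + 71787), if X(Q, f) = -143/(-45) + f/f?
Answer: 45/3230603 ≈ 1.3929e-5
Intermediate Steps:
X(Q, f) = 188/45 (X(Q, f) = -143*(-1/45) + 1 = 143/45 + 1 = 188/45)
1/(X(z, -97) + 71787) = 1/(188/45 + 71787) = 1/(3230603/45) = 45/3230603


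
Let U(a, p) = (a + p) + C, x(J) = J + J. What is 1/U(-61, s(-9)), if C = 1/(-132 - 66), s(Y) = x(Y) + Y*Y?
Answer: 198/395 ≈ 0.50127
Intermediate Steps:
x(J) = 2*J
s(Y) = Y² + 2*Y (s(Y) = 2*Y + Y*Y = 2*Y + Y² = Y² + 2*Y)
C = -1/198 (C = 1/(-198) = -1/198 ≈ -0.0050505)
U(a, p) = -1/198 + a + p (U(a, p) = (a + p) - 1/198 = -1/198 + a + p)
1/U(-61, s(-9)) = 1/(-1/198 - 61 - 9*(2 - 9)) = 1/(-1/198 - 61 - 9*(-7)) = 1/(-1/198 - 61 + 63) = 1/(395/198) = 198/395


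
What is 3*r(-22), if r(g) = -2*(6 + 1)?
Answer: -42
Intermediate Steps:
r(g) = -14 (r(g) = -2*7 = -14)
3*r(-22) = 3*(-14) = -42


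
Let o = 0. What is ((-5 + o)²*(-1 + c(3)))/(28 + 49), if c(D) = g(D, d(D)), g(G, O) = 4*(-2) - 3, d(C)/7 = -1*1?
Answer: -300/77 ≈ -3.8961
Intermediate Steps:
d(C) = -7 (d(C) = 7*(-1*1) = 7*(-1) = -7)
g(G, O) = -11 (g(G, O) = -8 - 3 = -11)
c(D) = -11
((-5 + o)²*(-1 + c(3)))/(28 + 49) = ((-5 + 0)²*(-1 - 11))/(28 + 49) = ((-5)²*(-12))/77 = (25*(-12))*(1/77) = -300*1/77 = -300/77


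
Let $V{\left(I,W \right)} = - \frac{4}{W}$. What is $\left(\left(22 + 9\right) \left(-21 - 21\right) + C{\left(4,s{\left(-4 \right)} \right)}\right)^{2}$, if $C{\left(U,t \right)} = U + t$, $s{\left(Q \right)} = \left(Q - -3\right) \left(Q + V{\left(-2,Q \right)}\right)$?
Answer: $1677025$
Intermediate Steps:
$s{\left(Q \right)} = \left(3 + Q\right) \left(Q - \frac{4}{Q}\right)$ ($s{\left(Q \right)} = \left(Q - -3\right) \left(Q - \frac{4}{Q}\right) = \left(Q + 3\right) \left(Q - \frac{4}{Q}\right) = \left(3 + Q\right) \left(Q - \frac{4}{Q}\right)$)
$\left(\left(22 + 9\right) \left(-21 - 21\right) + C{\left(4,s{\left(-4 \right)} \right)}\right)^{2} = \left(\left(22 + 9\right) \left(-21 - 21\right) + \left(4 + \left(-4 + \left(-4\right)^{2} - \frac{12}{-4} + 3 \left(-4\right)\right)\right)\right)^{2} = \left(31 \left(-42\right) + \left(4 - -3\right)\right)^{2} = \left(-1302 + \left(4 + \left(-4 + 16 + 3 - 12\right)\right)\right)^{2} = \left(-1302 + \left(4 + 3\right)\right)^{2} = \left(-1302 + 7\right)^{2} = \left(-1295\right)^{2} = 1677025$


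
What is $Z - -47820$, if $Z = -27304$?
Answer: $20516$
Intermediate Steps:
$Z - -47820 = -27304 - -47820 = -27304 + 47820 = 20516$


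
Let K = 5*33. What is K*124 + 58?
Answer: 20518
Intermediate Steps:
K = 165
K*124 + 58 = 165*124 + 58 = 20460 + 58 = 20518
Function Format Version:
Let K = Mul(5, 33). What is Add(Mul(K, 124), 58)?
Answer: 20518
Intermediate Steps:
K = 165
Add(Mul(K, 124), 58) = Add(Mul(165, 124), 58) = Add(20460, 58) = 20518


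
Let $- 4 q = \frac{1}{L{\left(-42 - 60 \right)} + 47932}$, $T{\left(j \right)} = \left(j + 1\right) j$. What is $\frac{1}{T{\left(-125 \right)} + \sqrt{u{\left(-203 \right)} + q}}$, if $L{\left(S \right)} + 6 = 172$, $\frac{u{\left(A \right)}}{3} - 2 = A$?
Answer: $\frac{2982076000}{46222294012377} - \frac{2 i \sqrt{5579963308946}}{46222294012377} \approx 6.4516 \cdot 10^{-5} - 1.0221 \cdot 10^{-7} i$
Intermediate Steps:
$u{\left(A \right)} = 6 + 3 A$
$L{\left(S \right)} = 166$ ($L{\left(S \right)} = -6 + 172 = 166$)
$T{\left(j \right)} = j \left(1 + j\right)$ ($T{\left(j \right)} = \left(1 + j\right) j = j \left(1 + j\right)$)
$q = - \frac{1}{192392}$ ($q = - \frac{1}{4 \left(166 + 47932\right)} = - \frac{1}{4 \cdot 48098} = \left(- \frac{1}{4}\right) \frac{1}{48098} = - \frac{1}{192392} \approx -5.1977 \cdot 10^{-6}$)
$\frac{1}{T{\left(-125 \right)} + \sqrt{u{\left(-203 \right)} + q}} = \frac{1}{- 125 \left(1 - 125\right) + \sqrt{\left(6 + 3 \left(-203\right)\right) - \frac{1}{192392}}} = \frac{1}{\left(-125\right) \left(-124\right) + \sqrt{\left(6 - 609\right) - \frac{1}{192392}}} = \frac{1}{15500 + \sqrt{-603 - \frac{1}{192392}}} = \frac{1}{15500 + \sqrt{- \frac{116012377}{192392}}} = \frac{1}{15500 + \frac{i \sqrt{5579963308946}}{96196}}$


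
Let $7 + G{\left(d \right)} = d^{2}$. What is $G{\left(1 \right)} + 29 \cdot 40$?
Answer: $1154$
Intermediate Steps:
$G{\left(d \right)} = -7 + d^{2}$
$G{\left(1 \right)} + 29 \cdot 40 = \left(-7 + 1^{2}\right) + 29 \cdot 40 = \left(-7 + 1\right) + 1160 = -6 + 1160 = 1154$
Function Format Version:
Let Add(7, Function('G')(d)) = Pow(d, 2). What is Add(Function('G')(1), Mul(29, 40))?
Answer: 1154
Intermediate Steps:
Function('G')(d) = Add(-7, Pow(d, 2))
Add(Function('G')(1), Mul(29, 40)) = Add(Add(-7, Pow(1, 2)), Mul(29, 40)) = Add(Add(-7, 1), 1160) = Add(-6, 1160) = 1154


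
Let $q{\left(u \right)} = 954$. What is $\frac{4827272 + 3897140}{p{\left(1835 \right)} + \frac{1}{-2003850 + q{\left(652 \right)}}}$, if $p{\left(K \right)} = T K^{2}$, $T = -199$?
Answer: $- \frac{17474089897152}{1342096095236401} \approx -0.01302$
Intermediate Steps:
$p{\left(K \right)} = - 199 K^{2}$
$\frac{4827272 + 3897140}{p{\left(1835 \right)} + \frac{1}{-2003850 + q{\left(652 \right)}}} = \frac{4827272 + 3897140}{- 199 \cdot 1835^{2} + \frac{1}{-2003850 + 954}} = \frac{8724412}{\left(-199\right) 3367225 + \frac{1}{-2002896}} = \frac{8724412}{-670077775 - \frac{1}{2002896}} = \frac{8724412}{- \frac{1342096095236401}{2002896}} = 8724412 \left(- \frac{2002896}{1342096095236401}\right) = - \frac{17474089897152}{1342096095236401}$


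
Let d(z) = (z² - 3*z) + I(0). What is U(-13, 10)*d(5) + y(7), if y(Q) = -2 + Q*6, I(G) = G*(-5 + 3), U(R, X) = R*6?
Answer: -740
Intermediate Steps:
U(R, X) = 6*R
I(G) = -2*G (I(G) = G*(-2) = -2*G)
y(Q) = -2 + 6*Q
d(z) = z² - 3*z (d(z) = (z² - 3*z) - 2*0 = (z² - 3*z) + 0 = z² - 3*z)
U(-13, 10)*d(5) + y(7) = (6*(-13))*(5*(-3 + 5)) + (-2 + 6*7) = -390*2 + (-2 + 42) = -78*10 + 40 = -780 + 40 = -740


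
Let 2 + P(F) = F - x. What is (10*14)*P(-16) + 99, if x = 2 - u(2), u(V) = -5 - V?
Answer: -3681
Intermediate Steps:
x = 9 (x = 2 - (-5 - 1*2) = 2 - (-5 - 2) = 2 - 1*(-7) = 2 + 7 = 9)
P(F) = -11 + F (P(F) = -2 + (F - 1*9) = -2 + (F - 9) = -2 + (-9 + F) = -11 + F)
(10*14)*P(-16) + 99 = (10*14)*(-11 - 16) + 99 = 140*(-27) + 99 = -3780 + 99 = -3681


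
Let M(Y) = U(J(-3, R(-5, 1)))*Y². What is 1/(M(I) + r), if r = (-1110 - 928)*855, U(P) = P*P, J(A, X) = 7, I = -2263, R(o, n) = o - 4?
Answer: 1/249194791 ≈ 4.0129e-9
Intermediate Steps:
R(o, n) = -4 + o
U(P) = P²
M(Y) = 49*Y² (M(Y) = 7²*Y² = 49*Y²)
r = -1742490 (r = -2038*855 = -1742490)
1/(M(I) + r) = 1/(49*(-2263)² - 1742490) = 1/(49*5121169 - 1742490) = 1/(250937281 - 1742490) = 1/249194791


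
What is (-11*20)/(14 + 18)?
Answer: -55/8 ≈ -6.8750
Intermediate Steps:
(-11*20)/(14 + 18) = -220/32 = -220*1/32 = -55/8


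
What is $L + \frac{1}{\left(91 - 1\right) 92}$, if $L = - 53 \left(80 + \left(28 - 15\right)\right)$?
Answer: $- \frac{40812119}{8280} \approx -4929.0$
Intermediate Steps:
$L = -4929$ ($L = - 53 \left(80 + \left(28 - 15\right)\right) = - 53 \left(80 + 13\right) = \left(-53\right) 93 = -4929$)
$L + \frac{1}{\left(91 - 1\right) 92} = -4929 + \frac{1}{\left(91 - 1\right) 92} = -4929 + \frac{1}{90 \cdot 92} = -4929 + \frac{1}{8280} = - \frac{40812119}{8280}$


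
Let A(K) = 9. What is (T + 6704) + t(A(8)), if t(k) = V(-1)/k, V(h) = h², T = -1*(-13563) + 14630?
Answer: 314074/9 ≈ 34897.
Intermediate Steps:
T = 28193 (T = 13563 + 14630 = 28193)
t(k) = 1/k (t(k) = (-1)²/k = 1/k)
(T + 6704) + t(A(8)) = (28193 + 6704) + 1/9 = 34897 + ⅑ = 314074/9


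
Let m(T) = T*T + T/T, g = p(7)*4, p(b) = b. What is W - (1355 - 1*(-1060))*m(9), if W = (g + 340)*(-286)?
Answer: -303278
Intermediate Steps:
g = 28 (g = 7*4 = 28)
W = -105248 (W = (28 + 340)*(-286) = 368*(-286) = -105248)
m(T) = 1 + T² (m(T) = T² + 1 = 1 + T²)
W - (1355 - 1*(-1060))*m(9) = -105248 - (1355 - 1*(-1060))*(1 + 9²) = -105248 - (1355 + 1060)*(1 + 81) = -105248 - 2415*82 = -105248 - 1*198030 = -105248 - 198030 = -303278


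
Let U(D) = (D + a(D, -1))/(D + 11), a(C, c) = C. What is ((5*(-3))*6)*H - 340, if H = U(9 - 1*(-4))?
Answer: -875/2 ≈ -437.50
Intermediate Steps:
U(D) = 2*D/(11 + D) (U(D) = (D + D)/(D + 11) = (2*D)/(11 + D) = 2*D/(11 + D))
H = 13/12 (H = 2*(9 - 1*(-4))/(11 + (9 - 1*(-4))) = 2*(9 + 4)/(11 + (9 + 4)) = 2*13/(11 + 13) = 2*13/24 = 2*13*(1/24) = 13/12 ≈ 1.0833)
((5*(-3))*6)*H - 340 = ((5*(-3))*6)*(13/12) - 340 = -15*6*(13/12) - 340 = -90*13/12 - 340 = -195/2 - 340 = -875/2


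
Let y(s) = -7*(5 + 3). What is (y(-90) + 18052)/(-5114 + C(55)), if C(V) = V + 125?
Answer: -8998/2467 ≈ -3.6473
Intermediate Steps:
C(V) = 125 + V
y(s) = -56 (y(s) = -7*8 = -56)
(y(-90) + 18052)/(-5114 + C(55)) = (-56 + 18052)/(-5114 + (125 + 55)) = 17996/(-5114 + 180) = 17996/(-4934) = 17996*(-1/4934) = -8998/2467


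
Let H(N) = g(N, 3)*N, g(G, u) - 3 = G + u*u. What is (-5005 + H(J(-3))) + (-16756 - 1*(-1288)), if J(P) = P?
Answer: -20500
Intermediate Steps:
g(G, u) = 3 + G + u² (g(G, u) = 3 + (G + u*u) = 3 + (G + u²) = 3 + G + u²)
H(N) = N*(12 + N) (H(N) = (3 + N + 3²)*N = (3 + N + 9)*N = (12 + N)*N = N*(12 + N))
(-5005 + H(J(-3))) + (-16756 - 1*(-1288)) = (-5005 - 3*(12 - 3)) + (-16756 - 1*(-1288)) = (-5005 - 3*9) + (-16756 + 1288) = (-5005 - 27) - 15468 = -5032 - 15468 = -20500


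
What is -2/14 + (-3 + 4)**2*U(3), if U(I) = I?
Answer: 20/7 ≈ 2.8571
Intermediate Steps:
-2/14 + (-3 + 4)**2*U(3) = -2/14 + (-3 + 4)**2*3 = -2*1/14 + 1**2*3 = -1/7 + 1*3 = -1/7 + 3 = 20/7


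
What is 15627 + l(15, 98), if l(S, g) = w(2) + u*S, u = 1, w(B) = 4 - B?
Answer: 15644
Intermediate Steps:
l(S, g) = 2 + S (l(S, g) = (4 - 1*2) + 1*S = (4 - 2) + S = 2 + S)
15627 + l(15, 98) = 15627 + (2 + 15) = 15627 + 17 = 15644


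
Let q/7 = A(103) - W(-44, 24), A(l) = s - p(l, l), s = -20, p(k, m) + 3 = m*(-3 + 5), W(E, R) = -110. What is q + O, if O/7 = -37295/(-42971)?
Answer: -33728996/42971 ≈ -784.92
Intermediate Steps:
p(k, m) = -3 + 2*m (p(k, m) = -3 + m*(-3 + 5) = -3 + m*2 = -3 + 2*m)
O = 261065/42971 (O = 7*(-37295/(-42971)) = 7*(-37295*(-1/42971)) = 7*(37295/42971) = 261065/42971 ≈ 6.0754)
A(l) = -17 - 2*l (A(l) = -20 - (-3 + 2*l) = -20 + (3 - 2*l) = -17 - 2*l)
q = -791 (q = 7*((-17 - 2*103) - 1*(-110)) = 7*((-17 - 206) + 110) = 7*(-223 + 110) = 7*(-113) = -791)
q + O = -791 + 261065/42971 = -33728996/42971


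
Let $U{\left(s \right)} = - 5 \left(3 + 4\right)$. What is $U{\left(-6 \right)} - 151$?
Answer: $-186$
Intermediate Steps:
$U{\left(s \right)} = -35$ ($U{\left(s \right)} = \left(-5\right) 7 = -35$)
$U{\left(-6 \right)} - 151 = -35 - 151 = -186$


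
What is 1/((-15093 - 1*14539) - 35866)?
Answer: -1/65498 ≈ -1.5268e-5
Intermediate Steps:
1/((-15093 - 1*14539) - 35866) = 1/((-15093 - 14539) - 35866) = 1/(-29632 - 35866) = 1/(-65498) = -1/65498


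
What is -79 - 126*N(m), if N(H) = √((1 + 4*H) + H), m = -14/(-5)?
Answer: -79 - 126*√15 ≈ -567.00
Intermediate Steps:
m = 14/5 (m = -14*(-⅕) = 14/5 ≈ 2.8000)
N(H) = √(1 + 5*H)
-79 - 126*N(m) = -79 - 126*√(1 + 5*(14/5)) = -79 - 126*√(1 + 14) = -79 - 126*√15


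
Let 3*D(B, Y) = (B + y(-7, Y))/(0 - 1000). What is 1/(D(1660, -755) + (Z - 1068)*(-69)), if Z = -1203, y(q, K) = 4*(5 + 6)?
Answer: 125/19587304 ≈ 6.3817e-6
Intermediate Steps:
y(q, K) = 44 (y(q, K) = 4*11 = 44)
D(B, Y) = -11/750 - B/3000 (D(B, Y) = ((B + 44)/(0 - 1000))/3 = ((44 + B)/(-1000))/3 = ((44 + B)*(-1/1000))/3 = (-11/250 - B/1000)/3 = -11/750 - B/3000)
1/(D(1660, -755) + (Z - 1068)*(-69)) = 1/((-11/750 - 1/3000*1660) + (-1203 - 1068)*(-69)) = 1/((-11/750 - 83/150) - 2271*(-69)) = 1/(-71/125 + 156699) = 1/(19587304/125) = 125/19587304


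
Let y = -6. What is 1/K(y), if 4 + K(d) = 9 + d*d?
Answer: 1/41 ≈ 0.024390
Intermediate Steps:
K(d) = 5 + d² (K(d) = -4 + (9 + d*d) = -4 + (9 + d²) = 5 + d²)
1/K(y) = 1/(5 + (-6)²) = 1/(5 + 36) = 1/41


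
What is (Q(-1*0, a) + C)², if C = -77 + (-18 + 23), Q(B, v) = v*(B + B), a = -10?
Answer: 5184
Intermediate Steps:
Q(B, v) = 2*B*v (Q(B, v) = v*(2*B) = 2*B*v)
C = -72 (C = -77 + 5 = -72)
(Q(-1*0, a) + C)² = (2*(-1*0)*(-10) - 72)² = (2*0*(-10) - 72)² = (0 - 72)² = (-72)² = 5184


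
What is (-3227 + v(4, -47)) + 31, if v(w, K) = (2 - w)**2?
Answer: -3192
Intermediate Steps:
(-3227 + v(4, -47)) + 31 = (-3227 + (-2 + 4)**2) + 31 = (-3227 + 2**2) + 31 = (-3227 + 4) + 31 = -3223 + 31 = -3192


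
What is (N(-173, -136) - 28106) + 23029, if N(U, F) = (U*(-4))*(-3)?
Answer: -7153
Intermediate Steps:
N(U, F) = 12*U (N(U, F) = -4*U*(-3) = 12*U)
(N(-173, -136) - 28106) + 23029 = (12*(-173) - 28106) + 23029 = (-2076 - 28106) + 23029 = -30182 + 23029 = -7153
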